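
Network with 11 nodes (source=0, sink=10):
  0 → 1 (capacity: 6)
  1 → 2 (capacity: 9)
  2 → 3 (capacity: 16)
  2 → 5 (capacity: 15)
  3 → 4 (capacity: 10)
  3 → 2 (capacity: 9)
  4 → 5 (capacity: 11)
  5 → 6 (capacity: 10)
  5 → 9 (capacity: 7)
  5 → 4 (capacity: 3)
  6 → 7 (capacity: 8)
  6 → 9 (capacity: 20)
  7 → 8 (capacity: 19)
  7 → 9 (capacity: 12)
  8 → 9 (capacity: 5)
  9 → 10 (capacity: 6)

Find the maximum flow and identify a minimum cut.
Max flow = 6, Min cut edges: (9,10)

Maximum flow: 6
Minimum cut: (9,10)
Partition: S = [0, 1, 2, 3, 4, 5, 6, 7, 8, 9], T = [10]

Max-flow min-cut theorem verified: both equal 6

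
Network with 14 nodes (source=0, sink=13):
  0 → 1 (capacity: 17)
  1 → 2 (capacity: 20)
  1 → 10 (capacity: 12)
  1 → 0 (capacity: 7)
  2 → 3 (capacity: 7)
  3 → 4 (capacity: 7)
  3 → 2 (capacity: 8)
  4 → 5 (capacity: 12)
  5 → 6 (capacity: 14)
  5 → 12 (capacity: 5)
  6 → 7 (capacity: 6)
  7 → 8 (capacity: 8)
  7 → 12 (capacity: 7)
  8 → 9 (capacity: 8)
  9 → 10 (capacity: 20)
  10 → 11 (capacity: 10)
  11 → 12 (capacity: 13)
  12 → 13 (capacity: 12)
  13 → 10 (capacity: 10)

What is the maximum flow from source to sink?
Maximum flow = 12

Max flow: 12

Flow assignment:
  0 → 1: 12/17
  1 → 2: 7/20
  1 → 10: 5/12
  2 → 3: 7/7
  3 → 4: 7/7
  4 → 5: 7/12
  5 → 6: 2/14
  5 → 12: 5/5
  6 → 7: 2/6
  7 → 12: 2/7
  10 → 11: 5/10
  11 → 12: 5/13
  12 → 13: 12/12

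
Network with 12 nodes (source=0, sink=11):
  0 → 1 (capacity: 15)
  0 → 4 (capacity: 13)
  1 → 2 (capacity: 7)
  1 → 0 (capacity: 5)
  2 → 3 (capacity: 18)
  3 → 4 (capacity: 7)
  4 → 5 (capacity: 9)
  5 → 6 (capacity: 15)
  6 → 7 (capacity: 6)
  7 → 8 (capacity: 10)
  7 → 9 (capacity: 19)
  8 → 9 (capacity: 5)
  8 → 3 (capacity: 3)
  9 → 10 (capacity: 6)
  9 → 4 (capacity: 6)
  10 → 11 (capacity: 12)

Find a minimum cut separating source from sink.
Min cut value = 6, edges: (9,10)

Min cut value: 6
Partition: S = [0, 1, 2, 3, 4, 5, 6, 7, 8, 9], T = [10, 11]
Cut edges: (9,10)

By max-flow min-cut theorem, max flow = min cut = 6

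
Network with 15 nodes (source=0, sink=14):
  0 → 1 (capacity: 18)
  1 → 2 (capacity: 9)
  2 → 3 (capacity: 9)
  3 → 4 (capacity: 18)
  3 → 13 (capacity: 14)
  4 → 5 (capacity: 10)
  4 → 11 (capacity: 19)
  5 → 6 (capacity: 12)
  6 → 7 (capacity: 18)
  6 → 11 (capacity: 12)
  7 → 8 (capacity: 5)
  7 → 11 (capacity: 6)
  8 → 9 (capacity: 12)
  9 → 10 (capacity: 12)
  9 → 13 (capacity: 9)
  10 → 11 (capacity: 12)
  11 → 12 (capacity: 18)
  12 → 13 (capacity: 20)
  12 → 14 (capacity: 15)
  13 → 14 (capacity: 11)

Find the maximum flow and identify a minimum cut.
Max flow = 9, Min cut edges: (2,3)

Maximum flow: 9
Minimum cut: (2,3)
Partition: S = [0, 1, 2], T = [3, 4, 5, 6, 7, 8, 9, 10, 11, 12, 13, 14]

Max-flow min-cut theorem verified: both equal 9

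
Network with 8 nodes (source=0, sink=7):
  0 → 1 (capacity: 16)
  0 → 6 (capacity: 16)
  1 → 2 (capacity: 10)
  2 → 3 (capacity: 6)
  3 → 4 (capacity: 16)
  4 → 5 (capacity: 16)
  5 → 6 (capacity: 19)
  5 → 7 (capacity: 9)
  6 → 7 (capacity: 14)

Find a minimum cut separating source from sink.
Min cut value = 20, edges: (2,3), (6,7)

Min cut value: 20
Partition: S = [0, 1, 2, 6], T = [3, 4, 5, 7]
Cut edges: (2,3), (6,7)

By max-flow min-cut theorem, max flow = min cut = 20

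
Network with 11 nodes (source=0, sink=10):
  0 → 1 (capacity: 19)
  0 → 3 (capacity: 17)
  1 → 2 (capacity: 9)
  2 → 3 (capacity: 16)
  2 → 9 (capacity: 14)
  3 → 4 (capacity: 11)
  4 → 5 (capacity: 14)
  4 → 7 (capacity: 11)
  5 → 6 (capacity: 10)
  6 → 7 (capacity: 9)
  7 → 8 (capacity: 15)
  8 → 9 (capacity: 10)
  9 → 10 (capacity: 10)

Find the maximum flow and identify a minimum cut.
Max flow = 10, Min cut edges: (9,10)

Maximum flow: 10
Minimum cut: (9,10)
Partition: S = [0, 1, 2, 3, 4, 5, 6, 7, 8, 9], T = [10]

Max-flow min-cut theorem verified: both equal 10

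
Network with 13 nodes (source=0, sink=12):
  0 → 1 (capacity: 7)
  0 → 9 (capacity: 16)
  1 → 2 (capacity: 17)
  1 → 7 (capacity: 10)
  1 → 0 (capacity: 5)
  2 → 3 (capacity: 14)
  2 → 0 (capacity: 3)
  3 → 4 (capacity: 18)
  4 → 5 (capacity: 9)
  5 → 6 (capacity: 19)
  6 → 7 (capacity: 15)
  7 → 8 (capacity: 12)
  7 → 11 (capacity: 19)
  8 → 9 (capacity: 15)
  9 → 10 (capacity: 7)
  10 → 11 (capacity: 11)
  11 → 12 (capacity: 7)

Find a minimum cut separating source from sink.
Min cut value = 7, edges: (11,12)

Min cut value: 7
Partition: S = [0, 1, 2, 3, 4, 5, 6, 7, 8, 9, 10, 11], T = [12]
Cut edges: (11,12)

By max-flow min-cut theorem, max flow = min cut = 7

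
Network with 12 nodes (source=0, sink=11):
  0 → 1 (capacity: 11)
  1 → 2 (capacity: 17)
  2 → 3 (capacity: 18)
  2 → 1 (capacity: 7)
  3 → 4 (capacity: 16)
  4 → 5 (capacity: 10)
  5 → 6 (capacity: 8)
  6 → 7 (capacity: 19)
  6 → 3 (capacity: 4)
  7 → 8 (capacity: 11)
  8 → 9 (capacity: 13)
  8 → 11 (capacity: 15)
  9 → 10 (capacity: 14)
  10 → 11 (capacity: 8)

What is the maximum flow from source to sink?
Maximum flow = 8

Max flow: 8

Flow assignment:
  0 → 1: 8/11
  1 → 2: 8/17
  2 → 3: 8/18
  3 → 4: 8/16
  4 → 5: 8/10
  5 → 6: 8/8
  6 → 7: 8/19
  7 → 8: 8/11
  8 → 11: 8/15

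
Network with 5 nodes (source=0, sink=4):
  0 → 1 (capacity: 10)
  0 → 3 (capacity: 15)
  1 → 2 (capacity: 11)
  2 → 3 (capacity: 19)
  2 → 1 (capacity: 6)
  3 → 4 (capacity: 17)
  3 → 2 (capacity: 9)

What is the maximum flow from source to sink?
Maximum flow = 17

Max flow: 17

Flow assignment:
  0 → 1: 10/10
  0 → 3: 7/15
  1 → 2: 10/11
  2 → 3: 10/19
  3 → 4: 17/17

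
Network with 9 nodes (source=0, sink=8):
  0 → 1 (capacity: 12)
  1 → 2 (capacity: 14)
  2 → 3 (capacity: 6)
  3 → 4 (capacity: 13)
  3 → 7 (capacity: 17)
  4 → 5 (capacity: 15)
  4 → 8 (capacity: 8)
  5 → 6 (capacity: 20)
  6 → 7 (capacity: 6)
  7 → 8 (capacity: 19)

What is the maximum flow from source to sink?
Maximum flow = 6

Max flow: 6

Flow assignment:
  0 → 1: 6/12
  1 → 2: 6/14
  2 → 3: 6/6
  3 → 4: 6/13
  4 → 8: 6/8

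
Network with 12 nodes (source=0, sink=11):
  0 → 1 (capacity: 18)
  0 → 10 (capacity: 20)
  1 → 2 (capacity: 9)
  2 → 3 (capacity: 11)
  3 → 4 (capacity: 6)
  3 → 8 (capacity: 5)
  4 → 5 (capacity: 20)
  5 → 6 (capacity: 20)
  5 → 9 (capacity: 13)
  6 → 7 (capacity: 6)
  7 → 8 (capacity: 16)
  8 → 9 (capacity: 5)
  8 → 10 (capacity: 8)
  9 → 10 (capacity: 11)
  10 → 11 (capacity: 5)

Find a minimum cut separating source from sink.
Min cut value = 5, edges: (10,11)

Min cut value: 5
Partition: S = [0, 1, 2, 3, 4, 5, 6, 7, 8, 9, 10], T = [11]
Cut edges: (10,11)

By max-flow min-cut theorem, max flow = min cut = 5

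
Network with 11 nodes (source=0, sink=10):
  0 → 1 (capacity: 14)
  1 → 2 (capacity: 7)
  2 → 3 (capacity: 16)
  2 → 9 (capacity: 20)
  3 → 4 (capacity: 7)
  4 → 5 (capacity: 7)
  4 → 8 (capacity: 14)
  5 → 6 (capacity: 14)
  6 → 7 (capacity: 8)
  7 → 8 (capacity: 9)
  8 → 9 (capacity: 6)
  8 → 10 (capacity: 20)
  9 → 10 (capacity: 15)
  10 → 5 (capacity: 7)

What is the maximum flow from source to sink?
Maximum flow = 7

Max flow: 7

Flow assignment:
  0 → 1: 7/14
  1 → 2: 7/7
  2 → 9: 7/20
  9 → 10: 7/15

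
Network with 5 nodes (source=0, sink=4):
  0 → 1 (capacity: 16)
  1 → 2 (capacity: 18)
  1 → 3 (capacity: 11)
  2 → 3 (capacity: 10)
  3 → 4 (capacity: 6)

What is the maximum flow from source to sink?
Maximum flow = 6

Max flow: 6

Flow assignment:
  0 → 1: 6/16
  1 → 3: 6/11
  3 → 4: 6/6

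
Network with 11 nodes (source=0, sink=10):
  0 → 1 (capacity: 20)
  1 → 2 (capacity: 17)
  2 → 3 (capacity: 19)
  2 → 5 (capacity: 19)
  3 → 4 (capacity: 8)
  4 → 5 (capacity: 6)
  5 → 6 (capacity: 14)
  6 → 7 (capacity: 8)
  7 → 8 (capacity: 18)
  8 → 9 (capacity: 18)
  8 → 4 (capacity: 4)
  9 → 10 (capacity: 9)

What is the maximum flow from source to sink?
Maximum flow = 8

Max flow: 8

Flow assignment:
  0 → 1: 8/20
  1 → 2: 8/17
  2 → 5: 8/19
  5 → 6: 8/14
  6 → 7: 8/8
  7 → 8: 8/18
  8 → 9: 8/18
  9 → 10: 8/9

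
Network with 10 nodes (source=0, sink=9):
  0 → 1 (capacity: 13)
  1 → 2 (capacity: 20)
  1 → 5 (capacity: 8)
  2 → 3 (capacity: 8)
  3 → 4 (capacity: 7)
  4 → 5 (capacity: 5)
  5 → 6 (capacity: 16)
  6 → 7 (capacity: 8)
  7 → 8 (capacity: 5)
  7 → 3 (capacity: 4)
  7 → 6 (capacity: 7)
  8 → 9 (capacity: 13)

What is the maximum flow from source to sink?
Maximum flow = 5

Max flow: 5

Flow assignment:
  0 → 1: 5/13
  1 → 2: 5/20
  2 → 3: 5/8
  3 → 4: 5/7
  4 → 5: 5/5
  5 → 6: 5/16
  6 → 7: 5/8
  7 → 8: 5/5
  8 → 9: 5/13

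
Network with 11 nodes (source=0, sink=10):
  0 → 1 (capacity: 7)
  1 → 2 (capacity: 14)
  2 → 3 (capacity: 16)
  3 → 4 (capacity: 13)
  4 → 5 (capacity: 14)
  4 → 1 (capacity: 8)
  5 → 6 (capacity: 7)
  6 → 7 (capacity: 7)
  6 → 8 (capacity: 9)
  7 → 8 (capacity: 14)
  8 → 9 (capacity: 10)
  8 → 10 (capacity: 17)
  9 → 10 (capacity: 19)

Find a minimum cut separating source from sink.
Min cut value = 7, edges: (5,6)

Min cut value: 7
Partition: S = [0, 1, 2, 3, 4, 5], T = [6, 7, 8, 9, 10]
Cut edges: (5,6)

By max-flow min-cut theorem, max flow = min cut = 7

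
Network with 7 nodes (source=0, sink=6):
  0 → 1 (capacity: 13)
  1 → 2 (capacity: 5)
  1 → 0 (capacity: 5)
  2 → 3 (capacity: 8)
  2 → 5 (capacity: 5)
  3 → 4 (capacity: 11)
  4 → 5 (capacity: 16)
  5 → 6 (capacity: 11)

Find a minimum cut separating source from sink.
Min cut value = 5, edges: (1,2)

Min cut value: 5
Partition: S = [0, 1], T = [2, 3, 4, 5, 6]
Cut edges: (1,2)

By max-flow min-cut theorem, max flow = min cut = 5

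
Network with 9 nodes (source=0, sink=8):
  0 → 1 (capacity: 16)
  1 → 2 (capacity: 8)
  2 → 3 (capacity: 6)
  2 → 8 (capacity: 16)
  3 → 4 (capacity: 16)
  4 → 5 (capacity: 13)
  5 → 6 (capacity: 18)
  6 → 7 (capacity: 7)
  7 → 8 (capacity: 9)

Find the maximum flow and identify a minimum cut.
Max flow = 8, Min cut edges: (1,2)

Maximum flow: 8
Minimum cut: (1,2)
Partition: S = [0, 1], T = [2, 3, 4, 5, 6, 7, 8]

Max-flow min-cut theorem verified: both equal 8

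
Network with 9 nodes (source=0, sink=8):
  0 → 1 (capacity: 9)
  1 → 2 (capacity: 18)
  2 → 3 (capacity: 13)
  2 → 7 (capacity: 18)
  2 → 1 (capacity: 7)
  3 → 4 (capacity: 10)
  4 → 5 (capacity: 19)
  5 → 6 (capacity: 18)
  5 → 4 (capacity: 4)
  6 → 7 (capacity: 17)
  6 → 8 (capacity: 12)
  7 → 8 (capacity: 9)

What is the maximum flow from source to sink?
Maximum flow = 9

Max flow: 9

Flow assignment:
  0 → 1: 9/9
  1 → 2: 9/18
  2 → 7: 9/18
  7 → 8: 9/9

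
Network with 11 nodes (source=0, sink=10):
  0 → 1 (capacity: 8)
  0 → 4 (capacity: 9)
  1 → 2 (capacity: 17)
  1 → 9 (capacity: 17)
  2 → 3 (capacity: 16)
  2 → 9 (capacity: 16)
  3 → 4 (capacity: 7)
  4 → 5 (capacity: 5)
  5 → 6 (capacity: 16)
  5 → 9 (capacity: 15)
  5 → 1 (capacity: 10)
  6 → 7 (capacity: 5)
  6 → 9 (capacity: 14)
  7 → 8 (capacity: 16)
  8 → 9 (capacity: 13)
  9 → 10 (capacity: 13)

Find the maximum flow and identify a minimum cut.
Max flow = 13, Min cut edges: (9,10)

Maximum flow: 13
Minimum cut: (9,10)
Partition: S = [0, 1, 2, 3, 4, 5, 6, 7, 8, 9], T = [10]

Max-flow min-cut theorem verified: both equal 13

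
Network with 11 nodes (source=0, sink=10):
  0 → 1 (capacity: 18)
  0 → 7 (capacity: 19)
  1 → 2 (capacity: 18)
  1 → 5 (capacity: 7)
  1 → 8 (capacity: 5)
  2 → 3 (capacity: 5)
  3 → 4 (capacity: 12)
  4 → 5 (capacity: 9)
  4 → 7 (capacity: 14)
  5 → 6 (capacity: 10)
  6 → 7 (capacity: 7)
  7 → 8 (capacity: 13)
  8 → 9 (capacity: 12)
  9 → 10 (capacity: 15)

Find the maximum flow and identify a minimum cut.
Max flow = 12, Min cut edges: (8,9)

Maximum flow: 12
Minimum cut: (8,9)
Partition: S = [0, 1, 2, 3, 4, 5, 6, 7, 8], T = [9, 10]

Max-flow min-cut theorem verified: both equal 12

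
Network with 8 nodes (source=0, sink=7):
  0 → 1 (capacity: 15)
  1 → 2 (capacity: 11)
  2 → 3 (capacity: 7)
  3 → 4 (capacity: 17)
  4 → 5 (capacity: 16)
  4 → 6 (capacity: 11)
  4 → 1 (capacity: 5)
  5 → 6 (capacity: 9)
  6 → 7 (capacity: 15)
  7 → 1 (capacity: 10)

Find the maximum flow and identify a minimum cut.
Max flow = 7, Min cut edges: (2,3)

Maximum flow: 7
Minimum cut: (2,3)
Partition: S = [0, 1, 2], T = [3, 4, 5, 6, 7]

Max-flow min-cut theorem verified: both equal 7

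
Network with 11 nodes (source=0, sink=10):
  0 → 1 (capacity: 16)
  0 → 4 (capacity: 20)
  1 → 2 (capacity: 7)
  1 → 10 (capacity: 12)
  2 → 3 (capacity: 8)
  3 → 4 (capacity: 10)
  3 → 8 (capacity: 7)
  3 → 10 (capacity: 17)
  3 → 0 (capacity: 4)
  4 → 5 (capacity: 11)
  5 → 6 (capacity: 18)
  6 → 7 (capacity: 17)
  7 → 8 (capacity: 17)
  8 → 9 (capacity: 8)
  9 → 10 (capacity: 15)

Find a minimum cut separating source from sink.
Min cut value = 24, edges: (0,1), (8,9)

Min cut value: 24
Partition: S = [0, 4, 5, 6, 7, 8], T = [1, 2, 3, 9, 10]
Cut edges: (0,1), (8,9)

By max-flow min-cut theorem, max flow = min cut = 24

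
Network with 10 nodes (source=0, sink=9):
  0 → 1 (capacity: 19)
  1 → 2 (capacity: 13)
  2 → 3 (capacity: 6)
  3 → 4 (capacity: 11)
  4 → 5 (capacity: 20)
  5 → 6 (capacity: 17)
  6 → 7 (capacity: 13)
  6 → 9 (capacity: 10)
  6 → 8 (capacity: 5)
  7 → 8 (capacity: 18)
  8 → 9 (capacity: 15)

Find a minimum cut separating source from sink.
Min cut value = 6, edges: (2,3)

Min cut value: 6
Partition: S = [0, 1, 2], T = [3, 4, 5, 6, 7, 8, 9]
Cut edges: (2,3)

By max-flow min-cut theorem, max flow = min cut = 6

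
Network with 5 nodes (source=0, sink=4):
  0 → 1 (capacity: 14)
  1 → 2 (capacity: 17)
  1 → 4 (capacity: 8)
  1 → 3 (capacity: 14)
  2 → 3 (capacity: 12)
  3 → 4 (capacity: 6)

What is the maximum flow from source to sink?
Maximum flow = 14

Max flow: 14

Flow assignment:
  0 → 1: 14/14
  1 → 4: 8/8
  1 → 3: 6/14
  3 → 4: 6/6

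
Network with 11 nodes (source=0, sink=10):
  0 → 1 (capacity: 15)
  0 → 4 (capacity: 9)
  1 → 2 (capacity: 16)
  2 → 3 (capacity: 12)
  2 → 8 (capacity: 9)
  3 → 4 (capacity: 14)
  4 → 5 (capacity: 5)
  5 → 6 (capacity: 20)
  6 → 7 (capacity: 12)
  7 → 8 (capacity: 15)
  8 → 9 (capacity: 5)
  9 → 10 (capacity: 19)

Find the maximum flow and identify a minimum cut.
Max flow = 5, Min cut edges: (8,9)

Maximum flow: 5
Minimum cut: (8,9)
Partition: S = [0, 1, 2, 3, 4, 5, 6, 7, 8], T = [9, 10]

Max-flow min-cut theorem verified: both equal 5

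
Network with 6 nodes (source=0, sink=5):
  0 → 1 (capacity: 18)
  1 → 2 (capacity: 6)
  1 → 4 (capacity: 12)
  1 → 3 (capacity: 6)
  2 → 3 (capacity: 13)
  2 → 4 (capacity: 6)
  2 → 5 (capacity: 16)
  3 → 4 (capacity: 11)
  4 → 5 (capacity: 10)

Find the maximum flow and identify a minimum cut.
Max flow = 16, Min cut edges: (1,2), (4,5)

Maximum flow: 16
Minimum cut: (1,2), (4,5)
Partition: S = [0, 1, 3, 4], T = [2, 5]

Max-flow min-cut theorem verified: both equal 16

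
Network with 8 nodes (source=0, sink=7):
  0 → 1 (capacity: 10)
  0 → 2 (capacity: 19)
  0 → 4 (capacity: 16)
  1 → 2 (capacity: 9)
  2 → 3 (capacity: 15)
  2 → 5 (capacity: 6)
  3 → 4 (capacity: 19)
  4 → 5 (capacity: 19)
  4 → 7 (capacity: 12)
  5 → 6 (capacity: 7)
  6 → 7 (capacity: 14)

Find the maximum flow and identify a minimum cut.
Max flow = 19, Min cut edges: (4,7), (5,6)

Maximum flow: 19
Minimum cut: (4,7), (5,6)
Partition: S = [0, 1, 2, 3, 4, 5], T = [6, 7]

Max-flow min-cut theorem verified: both equal 19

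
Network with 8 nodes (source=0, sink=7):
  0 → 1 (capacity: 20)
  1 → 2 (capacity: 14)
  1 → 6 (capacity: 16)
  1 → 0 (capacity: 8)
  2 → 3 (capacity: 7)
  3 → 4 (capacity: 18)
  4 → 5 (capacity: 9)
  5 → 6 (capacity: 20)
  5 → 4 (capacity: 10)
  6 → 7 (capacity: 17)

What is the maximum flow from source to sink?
Maximum flow = 17

Max flow: 17

Flow assignment:
  0 → 1: 17/20
  1 → 2: 4/14
  1 → 6: 13/16
  2 → 3: 4/7
  3 → 4: 4/18
  4 → 5: 4/9
  5 → 6: 4/20
  6 → 7: 17/17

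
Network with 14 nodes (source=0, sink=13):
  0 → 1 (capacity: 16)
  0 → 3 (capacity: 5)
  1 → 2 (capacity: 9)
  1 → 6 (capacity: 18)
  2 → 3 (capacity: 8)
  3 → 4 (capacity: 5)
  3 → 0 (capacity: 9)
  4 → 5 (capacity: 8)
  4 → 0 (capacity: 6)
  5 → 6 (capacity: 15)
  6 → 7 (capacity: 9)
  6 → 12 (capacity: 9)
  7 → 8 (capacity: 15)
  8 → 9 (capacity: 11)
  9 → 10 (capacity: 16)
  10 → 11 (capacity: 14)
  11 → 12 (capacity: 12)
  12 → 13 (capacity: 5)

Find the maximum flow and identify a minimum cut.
Max flow = 5, Min cut edges: (12,13)

Maximum flow: 5
Minimum cut: (12,13)
Partition: S = [0, 1, 2, 3, 4, 5, 6, 7, 8, 9, 10, 11, 12], T = [13]

Max-flow min-cut theorem verified: both equal 5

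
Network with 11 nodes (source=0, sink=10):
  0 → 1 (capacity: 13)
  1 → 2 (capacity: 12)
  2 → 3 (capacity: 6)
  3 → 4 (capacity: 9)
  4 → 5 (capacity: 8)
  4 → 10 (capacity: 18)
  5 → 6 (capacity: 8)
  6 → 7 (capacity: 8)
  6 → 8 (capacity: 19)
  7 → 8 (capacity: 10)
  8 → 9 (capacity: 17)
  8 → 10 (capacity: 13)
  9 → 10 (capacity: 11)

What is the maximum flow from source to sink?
Maximum flow = 6

Max flow: 6

Flow assignment:
  0 → 1: 6/13
  1 → 2: 6/12
  2 → 3: 6/6
  3 → 4: 6/9
  4 → 10: 6/18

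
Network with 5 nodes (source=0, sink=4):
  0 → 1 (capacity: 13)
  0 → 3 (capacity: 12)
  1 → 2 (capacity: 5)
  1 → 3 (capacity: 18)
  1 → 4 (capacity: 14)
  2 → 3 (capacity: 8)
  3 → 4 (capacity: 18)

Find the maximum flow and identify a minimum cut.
Max flow = 25, Min cut edges: (0,1), (0,3)

Maximum flow: 25
Minimum cut: (0,1), (0,3)
Partition: S = [0], T = [1, 2, 3, 4]

Max-flow min-cut theorem verified: both equal 25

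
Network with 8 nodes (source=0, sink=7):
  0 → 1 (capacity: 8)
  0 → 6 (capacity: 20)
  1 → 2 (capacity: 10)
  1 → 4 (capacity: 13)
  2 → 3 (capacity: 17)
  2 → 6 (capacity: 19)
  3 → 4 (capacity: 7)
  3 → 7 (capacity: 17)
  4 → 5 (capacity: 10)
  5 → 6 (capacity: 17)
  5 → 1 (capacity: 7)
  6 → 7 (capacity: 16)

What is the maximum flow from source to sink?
Maximum flow = 24

Max flow: 24

Flow assignment:
  0 → 1: 8/8
  0 → 6: 16/20
  1 → 2: 8/10
  2 → 3: 8/17
  3 → 7: 8/17
  6 → 7: 16/16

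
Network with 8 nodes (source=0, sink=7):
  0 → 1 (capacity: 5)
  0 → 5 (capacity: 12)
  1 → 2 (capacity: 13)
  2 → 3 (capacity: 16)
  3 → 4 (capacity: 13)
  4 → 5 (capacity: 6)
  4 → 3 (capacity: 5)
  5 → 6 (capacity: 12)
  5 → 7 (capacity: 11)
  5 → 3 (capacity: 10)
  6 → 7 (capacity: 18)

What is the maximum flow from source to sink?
Maximum flow = 17

Max flow: 17

Flow assignment:
  0 → 1: 5/5
  0 → 5: 12/12
  1 → 2: 5/13
  2 → 3: 5/16
  3 → 4: 5/13
  4 → 5: 5/6
  5 → 6: 6/12
  5 → 7: 11/11
  6 → 7: 6/18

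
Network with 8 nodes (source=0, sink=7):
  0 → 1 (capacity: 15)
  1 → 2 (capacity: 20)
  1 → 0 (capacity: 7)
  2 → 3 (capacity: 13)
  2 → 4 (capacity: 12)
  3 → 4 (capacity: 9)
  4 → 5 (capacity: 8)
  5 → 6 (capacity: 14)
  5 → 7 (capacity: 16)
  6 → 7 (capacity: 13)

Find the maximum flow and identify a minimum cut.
Max flow = 8, Min cut edges: (4,5)

Maximum flow: 8
Minimum cut: (4,5)
Partition: S = [0, 1, 2, 3, 4], T = [5, 6, 7]

Max-flow min-cut theorem verified: both equal 8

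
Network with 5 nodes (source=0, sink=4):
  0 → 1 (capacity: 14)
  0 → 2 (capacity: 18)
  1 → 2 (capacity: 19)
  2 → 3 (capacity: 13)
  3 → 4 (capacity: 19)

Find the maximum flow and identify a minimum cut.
Max flow = 13, Min cut edges: (2,3)

Maximum flow: 13
Minimum cut: (2,3)
Partition: S = [0, 1, 2], T = [3, 4]

Max-flow min-cut theorem verified: both equal 13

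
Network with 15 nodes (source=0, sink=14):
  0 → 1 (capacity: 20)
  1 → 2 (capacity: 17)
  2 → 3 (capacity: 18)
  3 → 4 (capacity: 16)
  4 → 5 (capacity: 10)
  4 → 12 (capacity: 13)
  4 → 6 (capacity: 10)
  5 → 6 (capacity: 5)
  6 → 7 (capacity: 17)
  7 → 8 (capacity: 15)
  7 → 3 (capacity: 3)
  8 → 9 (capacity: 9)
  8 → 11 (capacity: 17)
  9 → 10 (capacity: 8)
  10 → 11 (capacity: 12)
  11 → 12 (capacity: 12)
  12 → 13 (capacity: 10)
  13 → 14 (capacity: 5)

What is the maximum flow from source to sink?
Maximum flow = 5

Max flow: 5

Flow assignment:
  0 → 1: 5/20
  1 → 2: 5/17
  2 → 3: 5/18
  3 → 4: 5/16
  4 → 12: 2/13
  4 → 6: 3/10
  6 → 7: 3/17
  7 → 8: 3/15
  8 → 11: 3/17
  11 → 12: 3/12
  12 → 13: 5/10
  13 → 14: 5/5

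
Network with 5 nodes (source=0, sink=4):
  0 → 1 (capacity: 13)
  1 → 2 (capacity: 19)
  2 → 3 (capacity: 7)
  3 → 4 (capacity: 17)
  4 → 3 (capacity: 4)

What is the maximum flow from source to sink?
Maximum flow = 7

Max flow: 7

Flow assignment:
  0 → 1: 7/13
  1 → 2: 7/19
  2 → 3: 7/7
  3 → 4: 7/17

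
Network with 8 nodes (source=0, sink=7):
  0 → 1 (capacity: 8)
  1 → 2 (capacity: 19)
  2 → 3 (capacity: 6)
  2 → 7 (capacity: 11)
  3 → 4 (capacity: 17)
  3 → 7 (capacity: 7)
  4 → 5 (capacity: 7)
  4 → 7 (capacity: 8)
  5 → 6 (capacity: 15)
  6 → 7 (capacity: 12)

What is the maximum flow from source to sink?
Maximum flow = 8

Max flow: 8

Flow assignment:
  0 → 1: 8/8
  1 → 2: 8/19
  2 → 7: 8/11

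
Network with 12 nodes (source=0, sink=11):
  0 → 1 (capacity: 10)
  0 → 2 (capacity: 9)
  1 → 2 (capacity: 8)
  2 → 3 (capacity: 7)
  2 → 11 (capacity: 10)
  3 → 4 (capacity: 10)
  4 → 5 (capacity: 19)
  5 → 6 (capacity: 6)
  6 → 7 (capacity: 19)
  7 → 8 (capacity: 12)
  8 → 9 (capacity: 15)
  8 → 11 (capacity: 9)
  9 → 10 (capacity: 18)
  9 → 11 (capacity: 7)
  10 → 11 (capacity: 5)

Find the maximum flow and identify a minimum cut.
Max flow = 16, Min cut edges: (2,11), (5,6)

Maximum flow: 16
Minimum cut: (2,11), (5,6)
Partition: S = [0, 1, 2, 3, 4, 5], T = [6, 7, 8, 9, 10, 11]

Max-flow min-cut theorem verified: both equal 16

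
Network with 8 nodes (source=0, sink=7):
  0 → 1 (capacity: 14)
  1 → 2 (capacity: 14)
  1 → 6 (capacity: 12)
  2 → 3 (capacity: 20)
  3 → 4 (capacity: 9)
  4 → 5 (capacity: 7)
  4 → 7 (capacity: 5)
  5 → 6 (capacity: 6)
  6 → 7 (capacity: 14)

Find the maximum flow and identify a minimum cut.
Max flow = 14, Min cut edges: (0,1)

Maximum flow: 14
Minimum cut: (0,1)
Partition: S = [0], T = [1, 2, 3, 4, 5, 6, 7]

Max-flow min-cut theorem verified: both equal 14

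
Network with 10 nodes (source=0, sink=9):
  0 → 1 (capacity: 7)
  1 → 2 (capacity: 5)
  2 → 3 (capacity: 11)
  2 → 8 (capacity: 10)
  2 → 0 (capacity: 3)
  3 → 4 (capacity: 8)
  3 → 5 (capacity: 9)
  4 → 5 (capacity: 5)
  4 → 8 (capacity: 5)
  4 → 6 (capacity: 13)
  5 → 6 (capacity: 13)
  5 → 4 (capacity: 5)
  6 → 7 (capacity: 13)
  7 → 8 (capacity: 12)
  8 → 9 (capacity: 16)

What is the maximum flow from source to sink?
Maximum flow = 5

Max flow: 5

Flow assignment:
  0 → 1: 5/7
  1 → 2: 5/5
  2 → 8: 5/10
  8 → 9: 5/16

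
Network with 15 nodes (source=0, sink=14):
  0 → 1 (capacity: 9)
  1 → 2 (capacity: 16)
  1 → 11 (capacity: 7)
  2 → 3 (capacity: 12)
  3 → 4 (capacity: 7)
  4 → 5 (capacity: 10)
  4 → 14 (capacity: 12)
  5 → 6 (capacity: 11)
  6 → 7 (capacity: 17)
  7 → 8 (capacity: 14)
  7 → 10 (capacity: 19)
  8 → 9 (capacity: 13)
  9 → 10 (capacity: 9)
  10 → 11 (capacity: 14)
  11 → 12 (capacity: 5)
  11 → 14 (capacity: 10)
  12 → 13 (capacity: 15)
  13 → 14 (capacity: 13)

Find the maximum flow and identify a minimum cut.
Max flow = 9, Min cut edges: (0,1)

Maximum flow: 9
Minimum cut: (0,1)
Partition: S = [0], T = [1, 2, 3, 4, 5, 6, 7, 8, 9, 10, 11, 12, 13, 14]

Max-flow min-cut theorem verified: both equal 9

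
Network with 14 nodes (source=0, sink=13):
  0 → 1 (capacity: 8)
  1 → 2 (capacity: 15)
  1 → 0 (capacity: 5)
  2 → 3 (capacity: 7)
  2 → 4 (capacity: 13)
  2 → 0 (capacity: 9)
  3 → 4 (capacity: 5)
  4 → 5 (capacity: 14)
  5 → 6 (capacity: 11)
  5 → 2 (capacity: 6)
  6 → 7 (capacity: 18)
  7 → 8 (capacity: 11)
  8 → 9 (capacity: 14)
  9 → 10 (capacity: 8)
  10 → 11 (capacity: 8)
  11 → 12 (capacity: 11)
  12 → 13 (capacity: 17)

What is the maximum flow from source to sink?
Maximum flow = 8

Max flow: 8

Flow assignment:
  0 → 1: 8/8
  1 → 2: 8/15
  2 → 4: 8/13
  4 → 5: 8/14
  5 → 6: 8/11
  6 → 7: 8/18
  7 → 8: 8/11
  8 → 9: 8/14
  9 → 10: 8/8
  10 → 11: 8/8
  11 → 12: 8/11
  12 → 13: 8/17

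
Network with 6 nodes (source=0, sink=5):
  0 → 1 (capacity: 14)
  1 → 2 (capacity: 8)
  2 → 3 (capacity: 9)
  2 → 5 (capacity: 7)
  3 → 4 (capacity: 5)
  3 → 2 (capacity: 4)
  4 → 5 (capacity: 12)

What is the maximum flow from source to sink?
Maximum flow = 8

Max flow: 8

Flow assignment:
  0 → 1: 8/14
  1 → 2: 8/8
  2 → 3: 1/9
  2 → 5: 7/7
  3 → 4: 1/5
  4 → 5: 1/12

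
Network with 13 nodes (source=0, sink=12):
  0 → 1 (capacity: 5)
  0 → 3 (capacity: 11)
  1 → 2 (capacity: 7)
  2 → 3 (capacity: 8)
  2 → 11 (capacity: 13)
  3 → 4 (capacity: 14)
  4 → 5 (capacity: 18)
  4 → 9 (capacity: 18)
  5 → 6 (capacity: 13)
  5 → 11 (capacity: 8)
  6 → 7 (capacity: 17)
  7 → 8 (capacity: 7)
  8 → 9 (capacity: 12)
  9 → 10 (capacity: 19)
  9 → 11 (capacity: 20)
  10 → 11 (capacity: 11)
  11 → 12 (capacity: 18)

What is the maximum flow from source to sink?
Maximum flow = 16

Max flow: 16

Flow assignment:
  0 → 1: 5/5
  0 → 3: 11/11
  1 → 2: 5/7
  2 → 11: 5/13
  3 → 4: 11/14
  4 → 5: 8/18
  4 → 9: 3/18
  5 → 11: 8/8
  9 → 11: 3/20
  11 → 12: 16/18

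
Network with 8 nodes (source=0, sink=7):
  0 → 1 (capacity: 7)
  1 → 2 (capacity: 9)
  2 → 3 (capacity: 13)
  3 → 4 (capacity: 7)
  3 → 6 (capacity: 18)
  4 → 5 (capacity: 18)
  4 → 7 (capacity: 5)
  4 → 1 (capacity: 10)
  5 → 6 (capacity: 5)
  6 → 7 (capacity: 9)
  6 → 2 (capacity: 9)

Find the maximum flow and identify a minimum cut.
Max flow = 7, Min cut edges: (0,1)

Maximum flow: 7
Minimum cut: (0,1)
Partition: S = [0], T = [1, 2, 3, 4, 5, 6, 7]

Max-flow min-cut theorem verified: both equal 7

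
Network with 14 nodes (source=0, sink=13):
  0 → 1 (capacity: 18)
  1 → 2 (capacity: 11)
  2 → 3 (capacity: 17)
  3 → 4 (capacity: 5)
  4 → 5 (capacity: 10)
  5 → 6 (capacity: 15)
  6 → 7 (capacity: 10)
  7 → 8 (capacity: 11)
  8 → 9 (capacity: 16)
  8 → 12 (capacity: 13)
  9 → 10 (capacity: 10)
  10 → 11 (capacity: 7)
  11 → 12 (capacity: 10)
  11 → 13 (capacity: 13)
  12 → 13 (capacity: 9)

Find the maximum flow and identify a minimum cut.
Max flow = 5, Min cut edges: (3,4)

Maximum flow: 5
Minimum cut: (3,4)
Partition: S = [0, 1, 2, 3], T = [4, 5, 6, 7, 8, 9, 10, 11, 12, 13]

Max-flow min-cut theorem verified: both equal 5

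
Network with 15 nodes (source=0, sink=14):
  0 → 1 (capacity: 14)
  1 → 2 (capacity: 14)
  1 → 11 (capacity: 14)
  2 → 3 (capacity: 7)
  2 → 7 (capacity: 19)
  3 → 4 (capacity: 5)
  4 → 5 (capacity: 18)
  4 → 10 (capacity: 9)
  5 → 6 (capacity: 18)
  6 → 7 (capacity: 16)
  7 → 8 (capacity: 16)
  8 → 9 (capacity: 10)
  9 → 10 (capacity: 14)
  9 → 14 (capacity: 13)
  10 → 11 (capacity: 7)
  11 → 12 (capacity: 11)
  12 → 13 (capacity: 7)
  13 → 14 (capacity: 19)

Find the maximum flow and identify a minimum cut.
Max flow = 14, Min cut edges: (0,1)

Maximum flow: 14
Minimum cut: (0,1)
Partition: S = [0], T = [1, 2, 3, 4, 5, 6, 7, 8, 9, 10, 11, 12, 13, 14]

Max-flow min-cut theorem verified: both equal 14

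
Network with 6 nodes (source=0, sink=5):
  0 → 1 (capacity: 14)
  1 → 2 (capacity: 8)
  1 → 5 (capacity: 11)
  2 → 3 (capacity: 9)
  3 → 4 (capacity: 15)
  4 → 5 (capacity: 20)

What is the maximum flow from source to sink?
Maximum flow = 14

Max flow: 14

Flow assignment:
  0 → 1: 14/14
  1 → 2: 3/8
  1 → 5: 11/11
  2 → 3: 3/9
  3 → 4: 3/15
  4 → 5: 3/20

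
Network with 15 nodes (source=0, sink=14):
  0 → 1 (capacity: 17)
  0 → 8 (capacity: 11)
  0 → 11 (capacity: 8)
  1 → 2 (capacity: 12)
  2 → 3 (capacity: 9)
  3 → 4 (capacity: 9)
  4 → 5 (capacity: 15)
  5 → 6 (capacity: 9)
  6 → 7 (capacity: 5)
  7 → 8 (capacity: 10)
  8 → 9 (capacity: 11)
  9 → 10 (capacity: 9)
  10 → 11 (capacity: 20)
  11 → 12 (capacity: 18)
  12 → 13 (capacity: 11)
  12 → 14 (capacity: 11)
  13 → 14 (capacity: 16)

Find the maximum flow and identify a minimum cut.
Max flow = 17, Min cut edges: (0,11), (9,10)

Maximum flow: 17
Minimum cut: (0,11), (9,10)
Partition: S = [0, 1, 2, 3, 4, 5, 6, 7, 8, 9], T = [10, 11, 12, 13, 14]

Max-flow min-cut theorem verified: both equal 17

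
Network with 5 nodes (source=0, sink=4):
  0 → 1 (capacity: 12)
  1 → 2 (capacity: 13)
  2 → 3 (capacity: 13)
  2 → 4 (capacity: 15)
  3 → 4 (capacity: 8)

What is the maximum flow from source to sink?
Maximum flow = 12

Max flow: 12

Flow assignment:
  0 → 1: 12/12
  1 → 2: 12/13
  2 → 4: 12/15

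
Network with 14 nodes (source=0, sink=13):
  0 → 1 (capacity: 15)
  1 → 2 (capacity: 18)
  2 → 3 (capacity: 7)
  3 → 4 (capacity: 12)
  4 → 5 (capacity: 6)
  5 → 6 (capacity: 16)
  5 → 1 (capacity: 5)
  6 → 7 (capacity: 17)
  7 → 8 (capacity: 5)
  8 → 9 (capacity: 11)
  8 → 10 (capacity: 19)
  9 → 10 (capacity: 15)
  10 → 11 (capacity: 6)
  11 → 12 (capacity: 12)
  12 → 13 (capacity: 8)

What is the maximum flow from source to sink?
Maximum flow = 5

Max flow: 5

Flow assignment:
  0 → 1: 5/15
  1 → 2: 6/18
  2 → 3: 6/7
  3 → 4: 6/12
  4 → 5: 6/6
  5 → 6: 5/16
  5 → 1: 1/5
  6 → 7: 5/17
  7 → 8: 5/5
  8 → 10: 5/19
  10 → 11: 5/6
  11 → 12: 5/12
  12 → 13: 5/8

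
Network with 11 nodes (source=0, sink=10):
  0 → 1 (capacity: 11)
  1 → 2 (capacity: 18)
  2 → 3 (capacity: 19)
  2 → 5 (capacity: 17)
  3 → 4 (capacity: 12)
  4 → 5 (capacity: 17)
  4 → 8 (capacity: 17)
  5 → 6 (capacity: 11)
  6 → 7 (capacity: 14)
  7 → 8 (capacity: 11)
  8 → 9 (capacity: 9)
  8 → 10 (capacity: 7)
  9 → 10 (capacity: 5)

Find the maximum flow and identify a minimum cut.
Max flow = 11, Min cut edges: (0,1)

Maximum flow: 11
Minimum cut: (0,1)
Partition: S = [0], T = [1, 2, 3, 4, 5, 6, 7, 8, 9, 10]

Max-flow min-cut theorem verified: both equal 11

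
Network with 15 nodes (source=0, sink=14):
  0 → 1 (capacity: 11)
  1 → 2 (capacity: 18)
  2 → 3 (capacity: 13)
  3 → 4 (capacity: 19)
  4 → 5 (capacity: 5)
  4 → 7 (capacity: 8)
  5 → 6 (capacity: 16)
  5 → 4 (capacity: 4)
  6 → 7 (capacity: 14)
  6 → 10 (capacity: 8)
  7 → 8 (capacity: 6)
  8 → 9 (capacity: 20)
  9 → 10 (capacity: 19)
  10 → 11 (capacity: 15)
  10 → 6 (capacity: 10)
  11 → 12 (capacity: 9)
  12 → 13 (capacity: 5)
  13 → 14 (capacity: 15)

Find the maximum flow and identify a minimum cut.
Max flow = 5, Min cut edges: (12,13)

Maximum flow: 5
Minimum cut: (12,13)
Partition: S = [0, 1, 2, 3, 4, 5, 6, 7, 8, 9, 10, 11, 12], T = [13, 14]

Max-flow min-cut theorem verified: both equal 5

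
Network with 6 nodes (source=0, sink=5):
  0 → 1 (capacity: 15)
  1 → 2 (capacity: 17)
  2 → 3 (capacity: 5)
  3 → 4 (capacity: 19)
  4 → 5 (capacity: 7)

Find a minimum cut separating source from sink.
Min cut value = 5, edges: (2,3)

Min cut value: 5
Partition: S = [0, 1, 2], T = [3, 4, 5]
Cut edges: (2,3)

By max-flow min-cut theorem, max flow = min cut = 5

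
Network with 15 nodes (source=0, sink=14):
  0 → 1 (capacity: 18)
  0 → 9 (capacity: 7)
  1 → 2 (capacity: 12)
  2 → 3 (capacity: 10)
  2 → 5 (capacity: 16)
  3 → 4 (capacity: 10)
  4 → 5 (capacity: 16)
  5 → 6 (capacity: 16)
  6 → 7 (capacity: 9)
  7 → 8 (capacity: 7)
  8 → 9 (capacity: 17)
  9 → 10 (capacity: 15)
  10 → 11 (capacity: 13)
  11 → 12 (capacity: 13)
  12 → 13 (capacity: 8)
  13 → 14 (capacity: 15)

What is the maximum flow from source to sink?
Maximum flow = 8

Max flow: 8

Flow assignment:
  0 → 1: 7/18
  0 → 9: 1/7
  1 → 2: 7/12
  2 → 5: 7/16
  5 → 6: 7/16
  6 → 7: 7/9
  7 → 8: 7/7
  8 → 9: 7/17
  9 → 10: 8/15
  10 → 11: 8/13
  11 → 12: 8/13
  12 → 13: 8/8
  13 → 14: 8/15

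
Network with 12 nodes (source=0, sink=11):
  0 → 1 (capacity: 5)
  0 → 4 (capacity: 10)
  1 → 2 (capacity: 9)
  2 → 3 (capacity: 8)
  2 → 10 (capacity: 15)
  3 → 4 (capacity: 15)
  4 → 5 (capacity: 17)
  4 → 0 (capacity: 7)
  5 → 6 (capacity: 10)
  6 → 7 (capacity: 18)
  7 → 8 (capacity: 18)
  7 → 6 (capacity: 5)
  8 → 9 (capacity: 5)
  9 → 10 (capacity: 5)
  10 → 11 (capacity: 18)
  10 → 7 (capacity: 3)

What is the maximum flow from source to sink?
Maximum flow = 10

Max flow: 10

Flow assignment:
  0 → 1: 5/5
  0 → 4: 5/10
  1 → 2: 5/9
  2 → 10: 5/15
  4 → 5: 5/17
  5 → 6: 5/10
  6 → 7: 5/18
  7 → 8: 5/18
  8 → 9: 5/5
  9 → 10: 5/5
  10 → 11: 10/18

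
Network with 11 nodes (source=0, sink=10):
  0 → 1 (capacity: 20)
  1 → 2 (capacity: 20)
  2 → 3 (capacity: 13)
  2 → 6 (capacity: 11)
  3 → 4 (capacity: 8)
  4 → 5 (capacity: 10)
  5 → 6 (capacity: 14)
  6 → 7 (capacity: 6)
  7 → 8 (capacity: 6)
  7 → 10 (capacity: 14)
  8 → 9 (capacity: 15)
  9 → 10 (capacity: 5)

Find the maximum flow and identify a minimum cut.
Max flow = 6, Min cut edges: (6,7)

Maximum flow: 6
Minimum cut: (6,7)
Partition: S = [0, 1, 2, 3, 4, 5, 6], T = [7, 8, 9, 10]

Max-flow min-cut theorem verified: both equal 6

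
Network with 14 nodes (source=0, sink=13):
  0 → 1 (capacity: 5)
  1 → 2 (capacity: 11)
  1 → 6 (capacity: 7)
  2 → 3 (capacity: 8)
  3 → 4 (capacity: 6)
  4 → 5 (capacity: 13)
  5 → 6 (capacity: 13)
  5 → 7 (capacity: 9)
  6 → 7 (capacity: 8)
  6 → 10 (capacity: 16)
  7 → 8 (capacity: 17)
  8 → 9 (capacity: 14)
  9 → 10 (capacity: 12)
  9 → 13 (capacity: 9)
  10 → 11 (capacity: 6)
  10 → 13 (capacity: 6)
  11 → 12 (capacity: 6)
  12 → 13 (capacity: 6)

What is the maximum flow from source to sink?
Maximum flow = 5

Max flow: 5

Flow assignment:
  0 → 1: 5/5
  1 → 6: 5/7
  6 → 10: 5/16
  10 → 13: 5/6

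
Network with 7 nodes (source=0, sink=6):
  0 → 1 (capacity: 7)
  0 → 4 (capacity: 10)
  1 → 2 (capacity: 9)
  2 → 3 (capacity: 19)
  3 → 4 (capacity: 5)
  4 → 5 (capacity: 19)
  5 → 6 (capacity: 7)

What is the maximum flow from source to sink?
Maximum flow = 7

Max flow: 7

Flow assignment:
  0 → 1: 5/7
  0 → 4: 2/10
  1 → 2: 5/9
  2 → 3: 5/19
  3 → 4: 5/5
  4 → 5: 7/19
  5 → 6: 7/7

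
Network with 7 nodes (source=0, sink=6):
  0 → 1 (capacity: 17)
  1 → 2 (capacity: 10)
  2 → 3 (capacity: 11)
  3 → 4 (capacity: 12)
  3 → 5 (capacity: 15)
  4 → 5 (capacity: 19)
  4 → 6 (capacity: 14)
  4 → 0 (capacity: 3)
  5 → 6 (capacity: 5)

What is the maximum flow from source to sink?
Maximum flow = 10

Max flow: 10

Flow assignment:
  0 → 1: 10/17
  1 → 2: 10/10
  2 → 3: 10/11
  3 → 4: 10/12
  4 → 6: 10/14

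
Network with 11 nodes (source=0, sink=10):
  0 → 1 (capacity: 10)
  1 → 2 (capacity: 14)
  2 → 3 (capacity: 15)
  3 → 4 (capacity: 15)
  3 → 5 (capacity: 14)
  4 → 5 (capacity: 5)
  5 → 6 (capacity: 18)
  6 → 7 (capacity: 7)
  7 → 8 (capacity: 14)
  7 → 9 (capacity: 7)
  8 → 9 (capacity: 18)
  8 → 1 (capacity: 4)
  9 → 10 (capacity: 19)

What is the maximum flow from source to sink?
Maximum flow = 7

Max flow: 7

Flow assignment:
  0 → 1: 7/10
  1 → 2: 7/14
  2 → 3: 7/15
  3 → 5: 7/14
  5 → 6: 7/18
  6 → 7: 7/7
  7 → 9: 7/7
  9 → 10: 7/19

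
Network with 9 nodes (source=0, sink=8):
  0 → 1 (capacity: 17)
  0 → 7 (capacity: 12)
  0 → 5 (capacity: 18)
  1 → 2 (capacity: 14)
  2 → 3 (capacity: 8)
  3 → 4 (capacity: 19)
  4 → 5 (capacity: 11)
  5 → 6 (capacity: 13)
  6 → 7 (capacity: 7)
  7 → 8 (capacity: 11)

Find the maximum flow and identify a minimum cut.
Max flow = 11, Min cut edges: (7,8)

Maximum flow: 11
Minimum cut: (7,8)
Partition: S = [0, 1, 2, 3, 4, 5, 6, 7], T = [8]

Max-flow min-cut theorem verified: both equal 11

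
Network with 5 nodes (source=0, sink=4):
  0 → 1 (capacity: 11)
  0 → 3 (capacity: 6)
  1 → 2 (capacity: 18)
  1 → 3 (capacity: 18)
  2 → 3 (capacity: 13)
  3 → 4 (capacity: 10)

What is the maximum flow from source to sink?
Maximum flow = 10

Max flow: 10

Flow assignment:
  0 → 1: 4/11
  0 → 3: 6/6
  1 → 3: 4/18
  3 → 4: 10/10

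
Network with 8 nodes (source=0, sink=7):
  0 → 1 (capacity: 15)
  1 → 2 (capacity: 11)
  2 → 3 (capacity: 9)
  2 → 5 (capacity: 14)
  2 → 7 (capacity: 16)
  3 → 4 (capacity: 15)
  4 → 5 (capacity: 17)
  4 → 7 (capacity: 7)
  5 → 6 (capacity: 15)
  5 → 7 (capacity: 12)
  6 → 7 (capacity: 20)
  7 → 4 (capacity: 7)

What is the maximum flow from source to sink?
Maximum flow = 11

Max flow: 11

Flow assignment:
  0 → 1: 11/15
  1 → 2: 11/11
  2 → 7: 11/16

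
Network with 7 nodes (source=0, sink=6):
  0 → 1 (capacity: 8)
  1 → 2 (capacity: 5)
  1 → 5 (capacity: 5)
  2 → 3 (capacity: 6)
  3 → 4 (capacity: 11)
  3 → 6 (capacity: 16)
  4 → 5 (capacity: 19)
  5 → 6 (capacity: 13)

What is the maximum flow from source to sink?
Maximum flow = 8

Max flow: 8

Flow assignment:
  0 → 1: 8/8
  1 → 2: 3/5
  1 → 5: 5/5
  2 → 3: 3/6
  3 → 6: 3/16
  5 → 6: 5/13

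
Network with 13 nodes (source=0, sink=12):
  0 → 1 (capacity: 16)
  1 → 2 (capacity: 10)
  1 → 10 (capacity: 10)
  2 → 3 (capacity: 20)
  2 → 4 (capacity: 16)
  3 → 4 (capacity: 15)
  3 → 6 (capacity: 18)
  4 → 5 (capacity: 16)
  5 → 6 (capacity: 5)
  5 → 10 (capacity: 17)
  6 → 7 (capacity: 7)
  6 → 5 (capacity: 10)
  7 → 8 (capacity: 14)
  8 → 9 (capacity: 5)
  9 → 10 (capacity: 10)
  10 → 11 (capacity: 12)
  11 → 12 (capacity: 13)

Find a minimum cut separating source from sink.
Min cut value = 12, edges: (10,11)

Min cut value: 12
Partition: S = [0, 1, 2, 3, 4, 5, 6, 7, 8, 9, 10], T = [11, 12]
Cut edges: (10,11)

By max-flow min-cut theorem, max flow = min cut = 12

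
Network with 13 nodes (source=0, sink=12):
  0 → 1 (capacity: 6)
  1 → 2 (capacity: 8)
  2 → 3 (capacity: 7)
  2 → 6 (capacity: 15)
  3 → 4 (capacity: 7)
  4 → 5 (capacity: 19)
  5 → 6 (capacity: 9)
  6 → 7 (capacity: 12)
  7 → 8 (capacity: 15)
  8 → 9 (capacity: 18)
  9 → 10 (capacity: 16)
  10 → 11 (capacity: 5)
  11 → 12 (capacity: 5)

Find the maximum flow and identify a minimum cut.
Max flow = 5, Min cut edges: (11,12)

Maximum flow: 5
Minimum cut: (11,12)
Partition: S = [0, 1, 2, 3, 4, 5, 6, 7, 8, 9, 10, 11], T = [12]

Max-flow min-cut theorem verified: both equal 5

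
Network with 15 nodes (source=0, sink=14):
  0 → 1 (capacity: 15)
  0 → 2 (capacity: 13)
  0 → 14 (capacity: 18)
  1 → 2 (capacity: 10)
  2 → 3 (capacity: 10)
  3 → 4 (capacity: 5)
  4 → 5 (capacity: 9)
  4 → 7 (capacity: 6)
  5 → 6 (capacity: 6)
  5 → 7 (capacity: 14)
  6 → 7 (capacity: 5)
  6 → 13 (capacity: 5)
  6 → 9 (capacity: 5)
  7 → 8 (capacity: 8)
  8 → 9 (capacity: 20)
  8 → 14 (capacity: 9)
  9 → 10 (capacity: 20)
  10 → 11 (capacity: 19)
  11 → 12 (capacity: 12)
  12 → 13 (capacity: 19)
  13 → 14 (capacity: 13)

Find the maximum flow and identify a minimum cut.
Max flow = 23, Min cut edges: (0,14), (3,4)

Maximum flow: 23
Minimum cut: (0,14), (3,4)
Partition: S = [0, 1, 2, 3], T = [4, 5, 6, 7, 8, 9, 10, 11, 12, 13, 14]

Max-flow min-cut theorem verified: both equal 23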